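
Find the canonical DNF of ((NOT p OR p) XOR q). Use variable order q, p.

(NOT q AND NOT p) OR (NOT q AND p)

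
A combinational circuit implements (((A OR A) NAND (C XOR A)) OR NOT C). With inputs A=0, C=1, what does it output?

Substituting: (((0 OR 0) NAND (1 XOR 0)) OR NOT 1)
= 1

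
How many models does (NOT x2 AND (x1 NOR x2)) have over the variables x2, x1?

Satisfying assignments: (0,0)
Count: 1 out of 4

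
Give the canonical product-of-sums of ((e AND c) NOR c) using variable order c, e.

ΠM(2, 3) = (NOT c OR e) AND (NOT c OR NOT e)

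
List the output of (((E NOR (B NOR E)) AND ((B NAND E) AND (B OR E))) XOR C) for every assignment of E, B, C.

E | B | C | Output
------------------
0 | 0 | 0 | 0
0 | 0 | 1 | 1
0 | 1 | 0 | 1
0 | 1 | 1 | 0
1 | 0 | 0 | 0
1 | 0 | 1 | 1
1 | 1 | 0 | 0
1 | 1 | 1 | 1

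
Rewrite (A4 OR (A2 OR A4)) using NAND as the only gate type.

((A4 NAND A4) NAND (((A2 NAND A2) NAND (A4 NAND A4)) NAND ((A2 NAND A2) NAND (A4 NAND A4))))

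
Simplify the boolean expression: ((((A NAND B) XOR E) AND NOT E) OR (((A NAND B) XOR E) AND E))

By distribution ((E AND v) OR (E AND NOT v) = E):
= ((A NAND B) XOR E)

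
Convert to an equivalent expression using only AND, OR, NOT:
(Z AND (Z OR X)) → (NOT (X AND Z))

NOT (Z AND (Z OR X)) OR (NOT (X AND Z))
(Implication elimination: A → B = NOT A OR B)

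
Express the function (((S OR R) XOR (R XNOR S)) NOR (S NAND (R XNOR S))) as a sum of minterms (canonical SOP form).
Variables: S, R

Σm(3) = (S AND R)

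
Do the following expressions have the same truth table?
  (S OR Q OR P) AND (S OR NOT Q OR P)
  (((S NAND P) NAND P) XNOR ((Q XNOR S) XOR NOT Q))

Yes, they are equivalent — the two output columns agree on all 8 assignments:
S | Q | P | Expression 1 | Expression 2
---------------------------------------
0 | 0 | 0 | 0 | 0
0 | 0 | 1 | 1 | 1
0 | 1 | 0 | 0 | 0
0 | 1 | 1 | 1 | 1
1 | 0 | 0 | 1 | 1
1 | 0 | 1 | 1 | 1
1 | 1 | 0 | 1 | 1
1 | 1 | 1 | 1 | 1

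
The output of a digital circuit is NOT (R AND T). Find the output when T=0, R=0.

Substituting: NOT (0 AND 0)
= 1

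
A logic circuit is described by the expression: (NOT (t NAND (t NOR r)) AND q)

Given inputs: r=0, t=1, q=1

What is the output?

Substituting: (NOT (1 NAND (1 NOR 0)) AND 1)
= 0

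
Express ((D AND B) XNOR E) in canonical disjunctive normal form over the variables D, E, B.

(NOT D AND NOT E AND NOT B) OR (NOT D AND NOT E AND B) OR (D AND NOT E AND NOT B) OR (D AND E AND B)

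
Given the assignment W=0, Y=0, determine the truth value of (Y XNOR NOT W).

Substituting: (0 XNOR NOT 0)
= 0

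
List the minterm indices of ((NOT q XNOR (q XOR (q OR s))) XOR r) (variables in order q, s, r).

Σm(1, 2, 4, 6) = (NOT q AND NOT s AND r) OR (NOT q AND s AND NOT r) OR (q AND NOT s AND NOT r) OR (q AND s AND NOT r)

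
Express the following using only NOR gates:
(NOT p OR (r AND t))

(((p NOR p) NOR ((r NOR r) NOR (t NOR t))) NOR ((p NOR p) NOR ((r NOR r) NOR (t NOR t))))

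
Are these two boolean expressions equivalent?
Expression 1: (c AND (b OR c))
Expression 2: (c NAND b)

No. Counterexample: with b=0, c=0, Expression 1 = 0 but Expression 2 = 1.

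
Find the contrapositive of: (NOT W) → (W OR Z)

Contrapositive: NOT (W OR Z) → W
Note: A statement and its contrapositive are logically equivalent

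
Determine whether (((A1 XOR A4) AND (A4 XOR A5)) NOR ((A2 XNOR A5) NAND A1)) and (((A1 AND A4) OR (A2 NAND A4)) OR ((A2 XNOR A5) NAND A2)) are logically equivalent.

No. Counterexample: with A1=0, A4=0, A5=0, A2=0, Expression 1 = 0 but Expression 2 = 1.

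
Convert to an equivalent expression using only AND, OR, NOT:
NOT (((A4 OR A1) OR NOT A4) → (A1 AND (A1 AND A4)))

((A4 OR A1) OR NOT A4) AND NOT (A1 AND (A1 AND A4))
(Negated implication: NOT(A → B) = A AND NOT B)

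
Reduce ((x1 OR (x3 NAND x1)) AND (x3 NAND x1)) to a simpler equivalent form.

By absorption (E AND (E OR v) = E):
= (x3 NAND x1)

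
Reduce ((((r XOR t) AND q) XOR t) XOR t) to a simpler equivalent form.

By XOR self-cancellation ((E XOR v) XOR v = E):
= ((r XOR t) AND q)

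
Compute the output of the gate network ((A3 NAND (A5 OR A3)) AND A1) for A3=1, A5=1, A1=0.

Substituting: ((1 NAND (1 OR 1)) AND 0)
= 0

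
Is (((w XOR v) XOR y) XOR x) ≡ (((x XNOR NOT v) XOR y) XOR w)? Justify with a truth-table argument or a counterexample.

Yes, they are equivalent — the two output columns agree on all 16 assignments:
y | v | x | w | Expression 1 | Expression 2
-------------------------------------------
0 | 0 | 0 | 0 | 0 | 0
0 | 0 | 0 | 1 | 1 | 1
0 | 0 | 1 | 0 | 1 | 1
0 | 0 | 1 | 1 | 0 | 0
0 | 1 | 0 | 0 | 1 | 1
0 | 1 | 0 | 1 | 0 | 0
0 | 1 | 1 | 0 | 0 | 0
0 | 1 | 1 | 1 | 1 | 1
1 | 0 | 0 | 0 | 1 | 1
1 | 0 | 0 | 1 | 0 | 0
1 | 0 | 1 | 0 | 0 | 0
1 | 0 | 1 | 1 | 1 | 1
1 | 1 | 0 | 0 | 0 | 0
1 | 1 | 0 | 1 | 1 | 1
1 | 1 | 1 | 0 | 1 | 1
1 | 1 | 1 | 1 | 0 | 0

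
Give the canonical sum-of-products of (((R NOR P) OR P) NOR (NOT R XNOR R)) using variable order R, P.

Σm(2) = (R AND NOT P)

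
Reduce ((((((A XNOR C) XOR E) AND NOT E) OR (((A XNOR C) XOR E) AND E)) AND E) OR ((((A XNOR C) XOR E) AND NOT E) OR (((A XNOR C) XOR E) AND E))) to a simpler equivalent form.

By absorption (E OR (E AND v) = E) then distribution ((E AND v) OR (E AND NOT v) = E):
= ((A XNOR C) XOR E)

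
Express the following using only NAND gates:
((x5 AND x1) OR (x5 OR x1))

((((x5 NAND x1) NAND (x5 NAND x1)) NAND ((x5 NAND x1) NAND (x5 NAND x1))) NAND (((x5 NAND x5) NAND (x1 NAND x1)) NAND ((x5 NAND x5) NAND (x1 NAND x1))))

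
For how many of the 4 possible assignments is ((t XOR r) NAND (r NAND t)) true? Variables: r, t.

Satisfying assignments: (0,0), (1,1)
Count: 2 out of 4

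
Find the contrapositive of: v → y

Contrapositive: NOT y → NOT v
Note: A statement and its contrapositive are logically equivalent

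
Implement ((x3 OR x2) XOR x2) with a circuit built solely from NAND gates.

((((x3 NAND x3) NAND (x2 NAND x2)) NAND (((x3 NAND x3) NAND (x2 NAND x2)) NAND x2)) NAND (x2 NAND (((x3 NAND x3) NAND (x2 NAND x2)) NAND x2)))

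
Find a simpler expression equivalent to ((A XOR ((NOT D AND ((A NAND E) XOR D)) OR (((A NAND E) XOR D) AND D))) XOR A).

By XOR self-cancellation ((E XOR v) XOR v = E) then distribution ((E AND v) OR (E AND NOT v) = E):
= ((A NAND E) XOR D)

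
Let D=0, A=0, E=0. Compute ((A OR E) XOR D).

Substituting: ((0 OR 0) XOR 0)
= 0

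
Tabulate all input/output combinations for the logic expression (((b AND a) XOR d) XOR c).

d | b | c | a | Output
----------------------
0 | 0 | 0 | 0 | 0
0 | 0 | 0 | 1 | 0
0 | 0 | 1 | 0 | 1
0 | 0 | 1 | 1 | 1
0 | 1 | 0 | 0 | 0
0 | 1 | 0 | 1 | 1
0 | 1 | 1 | 0 | 1
0 | 1 | 1 | 1 | 0
1 | 0 | 0 | 0 | 1
1 | 0 | 0 | 1 | 1
1 | 0 | 1 | 0 | 0
1 | 0 | 1 | 1 | 0
1 | 1 | 0 | 0 | 1
1 | 1 | 0 | 1 | 0
1 | 1 | 1 | 0 | 0
1 | 1 | 1 | 1 | 1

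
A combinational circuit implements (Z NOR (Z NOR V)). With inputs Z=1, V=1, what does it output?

Substituting: (1 NOR (1 NOR 1))
= 0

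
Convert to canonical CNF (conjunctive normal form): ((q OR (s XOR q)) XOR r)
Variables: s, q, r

(s OR q OR r) AND (s OR NOT q OR NOT r) AND (NOT s OR q OR NOT r) AND (NOT s OR NOT q OR NOT r)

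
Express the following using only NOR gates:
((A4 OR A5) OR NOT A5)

((((A4 NOR A5) NOR (A4 NOR A5)) NOR (A5 NOR A5)) NOR (((A4 NOR A5) NOR (A4 NOR A5)) NOR (A5 NOR A5)))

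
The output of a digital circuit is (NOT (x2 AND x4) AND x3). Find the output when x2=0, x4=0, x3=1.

Substituting: (NOT (0 AND 0) AND 1)
= 1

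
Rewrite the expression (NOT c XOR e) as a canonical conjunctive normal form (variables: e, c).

(e OR NOT c) AND (NOT e OR c)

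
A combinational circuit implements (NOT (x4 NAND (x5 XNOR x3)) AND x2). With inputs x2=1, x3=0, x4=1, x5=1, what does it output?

Substituting: (NOT (1 NAND (1 XNOR 0)) AND 1)
= 0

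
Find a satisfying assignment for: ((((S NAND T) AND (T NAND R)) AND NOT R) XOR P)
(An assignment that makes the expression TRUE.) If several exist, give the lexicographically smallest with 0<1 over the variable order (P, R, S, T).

P=0, R=0, S=0, T=0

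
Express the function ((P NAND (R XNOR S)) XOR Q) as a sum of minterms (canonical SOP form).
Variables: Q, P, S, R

Σm(0, 1, 2, 3, 5, 6, 12, 15) = (NOT Q AND NOT P AND NOT S AND NOT R) OR (NOT Q AND NOT P AND NOT S AND R) OR (NOT Q AND NOT P AND S AND NOT R) OR (NOT Q AND NOT P AND S AND R) OR (NOT Q AND P AND NOT S AND R) OR (NOT Q AND P AND S AND NOT R) OR (Q AND P AND NOT S AND NOT R) OR (Q AND P AND S AND R)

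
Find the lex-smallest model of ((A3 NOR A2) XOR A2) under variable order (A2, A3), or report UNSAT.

A2=0, A3=0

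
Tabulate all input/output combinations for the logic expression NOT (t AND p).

p | t | Output
--------------
0 | 0 | 1
0 | 1 | 1
1 | 0 | 1
1 | 1 | 0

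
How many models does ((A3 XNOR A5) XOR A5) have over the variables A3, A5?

Satisfying assignments: (0,0), (0,1)
Count: 2 out of 4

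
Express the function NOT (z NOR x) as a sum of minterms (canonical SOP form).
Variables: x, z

Σm(1, 2, 3) = (NOT x AND z) OR (x AND NOT z) OR (x AND z)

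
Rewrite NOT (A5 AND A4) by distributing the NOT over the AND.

NOT A5 OR NOT A4
De Morgan's: NOT(AND of terms) = OR of negations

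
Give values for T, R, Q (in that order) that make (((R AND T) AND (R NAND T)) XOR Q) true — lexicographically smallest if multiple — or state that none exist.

T=0, R=0, Q=1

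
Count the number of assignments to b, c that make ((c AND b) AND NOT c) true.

No assignment satisfies the expression.
Count: 0 out of 4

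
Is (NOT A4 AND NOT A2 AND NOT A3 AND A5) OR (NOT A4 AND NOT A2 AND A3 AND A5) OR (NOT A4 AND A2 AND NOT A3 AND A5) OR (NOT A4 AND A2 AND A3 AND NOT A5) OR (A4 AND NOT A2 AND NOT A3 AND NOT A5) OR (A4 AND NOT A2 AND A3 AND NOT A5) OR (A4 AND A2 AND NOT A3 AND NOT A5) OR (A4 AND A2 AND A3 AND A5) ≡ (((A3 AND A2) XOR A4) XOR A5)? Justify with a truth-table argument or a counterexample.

Yes, they are equivalent — the two output columns agree on all 16 assignments:
A4 | A2 | A3 | A5 | Expression 1 | Expression 2
-----------------------------------------------
0 | 0 | 0 | 0 | 0 | 0
0 | 0 | 0 | 1 | 1 | 1
0 | 0 | 1 | 0 | 0 | 0
0 | 0 | 1 | 1 | 1 | 1
0 | 1 | 0 | 0 | 0 | 0
0 | 1 | 0 | 1 | 1 | 1
0 | 1 | 1 | 0 | 1 | 1
0 | 1 | 1 | 1 | 0 | 0
1 | 0 | 0 | 0 | 1 | 1
1 | 0 | 0 | 1 | 0 | 0
1 | 0 | 1 | 0 | 1 | 1
1 | 0 | 1 | 1 | 0 | 0
1 | 1 | 0 | 0 | 1 | 1
1 | 1 | 0 | 1 | 0 | 0
1 | 1 | 1 | 0 | 0 | 0
1 | 1 | 1 | 1 | 1 | 1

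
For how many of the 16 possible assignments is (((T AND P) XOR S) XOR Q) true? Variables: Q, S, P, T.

Satisfying assignments: (0,0,1,1), (0,1,0,0), (0,1,0,1), (0,1,1,0), (1,0,0,0), (1,0,0,1), (1,0,1,0), (1,1,1,1)
Count: 8 out of 16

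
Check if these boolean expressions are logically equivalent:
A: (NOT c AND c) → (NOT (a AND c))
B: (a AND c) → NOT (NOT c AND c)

Yes, Contrapositive is always equivalent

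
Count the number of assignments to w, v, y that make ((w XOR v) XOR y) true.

Satisfying assignments: (0,0,1), (0,1,0), (1,0,0), (1,1,1)
Count: 4 out of 8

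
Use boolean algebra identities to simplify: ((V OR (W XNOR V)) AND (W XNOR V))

By absorption (E AND (E OR v) = E):
= (W XNOR V)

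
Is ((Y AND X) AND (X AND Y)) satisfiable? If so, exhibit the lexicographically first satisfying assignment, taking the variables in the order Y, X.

Y=1, X=1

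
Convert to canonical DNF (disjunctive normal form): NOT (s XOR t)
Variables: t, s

(NOT t AND NOT s) OR (t AND s)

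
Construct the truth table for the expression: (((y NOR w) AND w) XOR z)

z | y | w | Output
------------------
0 | 0 | 0 | 0
0 | 0 | 1 | 0
0 | 1 | 0 | 0
0 | 1 | 1 | 0
1 | 0 | 0 | 1
1 | 0 | 1 | 1
1 | 1 | 0 | 1
1 | 1 | 1 | 1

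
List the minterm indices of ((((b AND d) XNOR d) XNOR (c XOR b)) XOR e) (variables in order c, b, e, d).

Σm(1, 2, 4, 5, 8, 11, 14, 15) = (NOT c AND NOT b AND NOT e AND d) OR (NOT c AND NOT b AND e AND NOT d) OR (NOT c AND b AND NOT e AND NOT d) OR (NOT c AND b AND NOT e AND d) OR (c AND NOT b AND NOT e AND NOT d) OR (c AND NOT b AND e AND d) OR (c AND b AND e AND NOT d) OR (c AND b AND e AND d)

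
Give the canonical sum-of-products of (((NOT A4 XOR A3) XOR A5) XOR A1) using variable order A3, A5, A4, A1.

Σm(0, 3, 5, 6, 9, 10, 12, 15) = (NOT A3 AND NOT A5 AND NOT A4 AND NOT A1) OR (NOT A3 AND NOT A5 AND A4 AND A1) OR (NOT A3 AND A5 AND NOT A4 AND A1) OR (NOT A3 AND A5 AND A4 AND NOT A1) OR (A3 AND NOT A5 AND NOT A4 AND A1) OR (A3 AND NOT A5 AND A4 AND NOT A1) OR (A3 AND A5 AND NOT A4 AND NOT A1) OR (A3 AND A5 AND A4 AND A1)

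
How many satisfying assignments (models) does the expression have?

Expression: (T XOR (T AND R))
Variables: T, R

Satisfying assignments: (1,0)
Count: 1 out of 4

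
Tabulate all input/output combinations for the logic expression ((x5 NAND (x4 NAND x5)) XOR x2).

x2 | x5 | x4 | Output
---------------------
0 | 0 | 0 | 1
0 | 0 | 1 | 1
0 | 1 | 0 | 0
0 | 1 | 1 | 1
1 | 0 | 0 | 0
1 | 0 | 1 | 0
1 | 1 | 0 | 1
1 | 1 | 1 | 0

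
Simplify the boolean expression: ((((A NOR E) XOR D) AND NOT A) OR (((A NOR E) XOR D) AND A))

By distribution ((E AND v) OR (E AND NOT v) = E):
= ((A NOR E) XOR D)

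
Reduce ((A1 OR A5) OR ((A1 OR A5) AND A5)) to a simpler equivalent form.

By absorption (E OR (E AND v) = E):
= (A1 OR A5)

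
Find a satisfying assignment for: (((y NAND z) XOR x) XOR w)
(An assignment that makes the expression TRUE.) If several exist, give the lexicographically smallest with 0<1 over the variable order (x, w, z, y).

x=0, w=0, z=0, y=0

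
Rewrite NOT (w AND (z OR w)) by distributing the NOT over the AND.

NOT w OR NOT (z OR w)
De Morgan's: NOT(AND of terms) = OR of negations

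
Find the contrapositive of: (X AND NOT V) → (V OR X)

Contrapositive: NOT (V OR X) → NOT (X AND NOT V)
Note: A statement and its contrapositive are logically equivalent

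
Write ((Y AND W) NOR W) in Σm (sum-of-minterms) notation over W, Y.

Σm(0, 1) = (NOT W AND NOT Y) OR (NOT W AND Y)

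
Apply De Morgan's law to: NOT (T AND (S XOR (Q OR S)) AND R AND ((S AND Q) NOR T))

NOT T OR NOT (S XOR (Q OR S)) OR NOT R OR NOT ((S AND Q) NOR T)
De Morgan's: NOT(AND of terms) = OR of negations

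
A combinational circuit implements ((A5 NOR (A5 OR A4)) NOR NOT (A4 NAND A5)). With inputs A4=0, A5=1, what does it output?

Substituting: ((1 NOR (1 OR 0)) NOR NOT (0 NAND 1))
= 1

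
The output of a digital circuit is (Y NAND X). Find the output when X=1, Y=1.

Substituting: (1 NAND 1)
= 0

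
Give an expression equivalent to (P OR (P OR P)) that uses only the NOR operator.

((P NOR ((P NOR P) NOR (P NOR P))) NOR (P NOR ((P NOR P) NOR (P NOR P))))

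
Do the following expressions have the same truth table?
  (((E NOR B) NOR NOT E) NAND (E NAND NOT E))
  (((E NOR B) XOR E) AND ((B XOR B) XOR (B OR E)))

No. Counterexample: with E=0, B=0, Expression 1 = 1 but Expression 2 = 0.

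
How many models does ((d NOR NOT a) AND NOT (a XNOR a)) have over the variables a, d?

No assignment satisfies the expression.
Count: 0 out of 4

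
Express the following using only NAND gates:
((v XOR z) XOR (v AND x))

((((v NAND (v NAND z)) NAND (z NAND (v NAND z))) NAND (((v NAND (v NAND z)) NAND (z NAND (v NAND z))) NAND ((v NAND x) NAND (v NAND x)))) NAND (((v NAND x) NAND (v NAND x)) NAND (((v NAND (v NAND z)) NAND (z NAND (v NAND z))) NAND ((v NAND x) NAND (v NAND x)))))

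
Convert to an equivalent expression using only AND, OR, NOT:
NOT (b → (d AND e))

b AND NOT (d AND e)
(Negated implication: NOT(A → B) = A AND NOT B)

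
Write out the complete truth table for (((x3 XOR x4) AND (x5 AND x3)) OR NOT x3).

x5 | x3 | x4 | Output
---------------------
0 | 0 | 0 | 1
0 | 0 | 1 | 1
0 | 1 | 0 | 0
0 | 1 | 1 | 0
1 | 0 | 0 | 1
1 | 0 | 1 | 1
1 | 1 | 0 | 1
1 | 1 | 1 | 0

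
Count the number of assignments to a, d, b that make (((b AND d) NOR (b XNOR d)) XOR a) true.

Satisfying assignments: (0,0,1), (0,1,0), (1,0,0), (1,1,1)
Count: 4 out of 8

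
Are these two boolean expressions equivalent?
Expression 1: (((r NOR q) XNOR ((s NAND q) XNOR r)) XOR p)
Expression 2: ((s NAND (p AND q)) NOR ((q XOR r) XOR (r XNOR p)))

No. Counterexample: with q=0, r=0, s=0, p=1, Expression 1 = 1 but Expression 2 = 0.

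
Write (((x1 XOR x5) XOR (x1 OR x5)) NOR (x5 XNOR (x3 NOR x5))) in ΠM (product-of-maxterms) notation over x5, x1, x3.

ΠM(1, 3, 6, 7) = (x5 OR x1 OR NOT x3) AND (x5 OR NOT x1 OR NOT x3) AND (NOT x5 OR NOT x1 OR x3) AND (NOT x5 OR NOT x1 OR NOT x3)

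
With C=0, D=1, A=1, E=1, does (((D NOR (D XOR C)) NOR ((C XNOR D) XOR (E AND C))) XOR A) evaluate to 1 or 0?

Substituting: (((1 NOR (1 XOR 0)) NOR ((0 XNOR 1) XOR (1 AND 0))) XOR 1)
= 0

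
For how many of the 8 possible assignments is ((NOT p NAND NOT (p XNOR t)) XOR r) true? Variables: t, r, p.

Satisfying assignments: (0,0,0), (0,0,1), (1,0,1), (1,1,0)
Count: 4 out of 8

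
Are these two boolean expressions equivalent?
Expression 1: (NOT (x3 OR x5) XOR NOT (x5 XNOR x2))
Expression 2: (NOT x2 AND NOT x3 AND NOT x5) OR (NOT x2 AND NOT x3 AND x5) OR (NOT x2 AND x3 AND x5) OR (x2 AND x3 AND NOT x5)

Yes, they are equivalent — the two output columns agree on all 8 assignments:
x2 | x3 | x5 | Expression 1 | Expression 2
------------------------------------------
0 | 0 | 0 | 1 | 1
0 | 0 | 1 | 1 | 1
0 | 1 | 0 | 0 | 0
0 | 1 | 1 | 1 | 1
1 | 0 | 0 | 0 | 0
1 | 0 | 1 | 0 | 0
1 | 1 | 0 | 1 | 1
1 | 1 | 1 | 0 | 0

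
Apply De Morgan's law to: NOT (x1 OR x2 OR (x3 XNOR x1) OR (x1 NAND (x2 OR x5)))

NOT x1 AND NOT x2 AND NOT (x3 XNOR x1) AND NOT (x1 NAND (x2 OR x5))
De Morgan's: NOT(OR of terms) = AND of negations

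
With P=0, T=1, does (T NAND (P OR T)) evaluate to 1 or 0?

Substituting: (1 NAND (0 OR 1))
= 0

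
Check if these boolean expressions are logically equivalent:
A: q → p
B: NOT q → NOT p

No, Inverse is not equivalent to original (counterexample: t=0, p=0, q=1)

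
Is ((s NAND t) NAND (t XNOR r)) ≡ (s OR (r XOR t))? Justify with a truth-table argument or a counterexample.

No. Counterexample: with t=0, r=0, s=1, Expression 1 = 0 but Expression 2 = 1.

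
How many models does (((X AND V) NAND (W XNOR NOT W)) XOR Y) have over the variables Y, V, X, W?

Satisfying assignments: (0,0,0,0), (0,0,0,1), (0,0,1,0), (0,0,1,1), (0,1,0,0), (0,1,0,1), (0,1,1,0), (0,1,1,1)
Count: 8 out of 16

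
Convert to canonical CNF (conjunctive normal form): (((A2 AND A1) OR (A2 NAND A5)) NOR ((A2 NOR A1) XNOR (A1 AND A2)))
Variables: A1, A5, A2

(A1 OR A5 OR A2) AND (A1 OR A5 OR NOT A2) AND (A1 OR NOT A5 OR A2) AND (A1 OR NOT A5 OR NOT A2) AND (NOT A1 OR A5 OR A2) AND (NOT A1 OR A5 OR NOT A2) AND (NOT A1 OR NOT A5 OR A2) AND (NOT A1 OR NOT A5 OR NOT A2)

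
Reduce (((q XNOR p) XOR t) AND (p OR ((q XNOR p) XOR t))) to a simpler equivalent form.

By absorption (E AND (E OR v) = E):
= ((q XNOR p) XOR t)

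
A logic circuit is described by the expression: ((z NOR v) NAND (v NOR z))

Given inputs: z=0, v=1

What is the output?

Substituting: ((0 NOR 1) NAND (1 NOR 0))
= 1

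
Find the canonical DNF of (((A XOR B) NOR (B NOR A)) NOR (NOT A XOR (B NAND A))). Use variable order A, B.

(NOT A AND NOT B) OR (NOT A AND B)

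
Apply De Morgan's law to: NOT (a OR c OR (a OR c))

NOT a AND NOT c AND NOT (a OR c)
De Morgan's: NOT(OR of terms) = AND of negations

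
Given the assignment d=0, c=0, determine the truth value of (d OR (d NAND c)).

Substituting: (0 OR (0 NAND 0))
= 1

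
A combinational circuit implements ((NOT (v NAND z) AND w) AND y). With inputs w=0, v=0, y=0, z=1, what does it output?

Substituting: ((NOT (0 NAND 1) AND 0) AND 0)
= 0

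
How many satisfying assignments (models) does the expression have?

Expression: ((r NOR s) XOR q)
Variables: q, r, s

Satisfying assignments: (0,0,0), (1,0,1), (1,1,0), (1,1,1)
Count: 4 out of 8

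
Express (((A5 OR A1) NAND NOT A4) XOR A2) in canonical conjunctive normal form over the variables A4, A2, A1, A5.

(A4 OR A2 OR A1 OR NOT A5) AND (A4 OR A2 OR NOT A1 OR A5) AND (A4 OR A2 OR NOT A1 OR NOT A5) AND (A4 OR NOT A2 OR A1 OR A5) AND (NOT A4 OR NOT A2 OR A1 OR A5) AND (NOT A4 OR NOT A2 OR A1 OR NOT A5) AND (NOT A4 OR NOT A2 OR NOT A1 OR A5) AND (NOT A4 OR NOT A2 OR NOT A1 OR NOT A5)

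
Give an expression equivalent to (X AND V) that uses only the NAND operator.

((X NAND V) NAND (X NAND V))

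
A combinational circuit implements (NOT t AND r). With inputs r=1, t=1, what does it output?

Substituting: (NOT 1 AND 1)
= 0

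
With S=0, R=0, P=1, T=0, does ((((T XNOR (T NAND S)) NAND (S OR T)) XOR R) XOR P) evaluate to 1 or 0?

Substituting: ((((0 XNOR (0 NAND 0)) NAND (0 OR 0)) XOR 0) XOR 1)
= 0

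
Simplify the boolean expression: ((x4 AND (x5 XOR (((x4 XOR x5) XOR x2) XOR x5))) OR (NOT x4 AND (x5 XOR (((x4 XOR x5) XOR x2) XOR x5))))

By distribution ((E AND v) OR (E AND NOT v) = E) then XOR self-cancellation ((E XOR v) XOR v = E):
= ((x4 XOR x5) XOR x2)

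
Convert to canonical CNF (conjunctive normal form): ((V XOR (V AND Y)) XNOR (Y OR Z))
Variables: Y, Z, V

(Y OR Z OR NOT V) AND (Y OR NOT Z OR V) AND (NOT Y OR Z OR V) AND (NOT Y OR Z OR NOT V) AND (NOT Y OR NOT Z OR V) AND (NOT Y OR NOT Z OR NOT V)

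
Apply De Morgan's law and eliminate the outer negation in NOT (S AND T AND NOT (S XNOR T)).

NOT S OR NOT T OR (S XNOR T)
De Morgan's: NOT(AND of terms) = OR of negations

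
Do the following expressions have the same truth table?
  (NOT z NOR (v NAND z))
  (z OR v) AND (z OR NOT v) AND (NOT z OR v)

Yes, they are equivalent — the two output columns agree on all 4 assignments:
z | v | Expression 1 | Expression 2
-----------------------------------
0 | 0 | 0 | 0
0 | 1 | 0 | 0
1 | 0 | 0 | 0
1 | 1 | 1 | 1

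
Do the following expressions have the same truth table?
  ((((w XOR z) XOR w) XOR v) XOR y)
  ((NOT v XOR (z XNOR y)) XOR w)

No. Counterexample: with v=0, z=0, y=0, w=1, Expression 1 = 0 but Expression 2 = 1.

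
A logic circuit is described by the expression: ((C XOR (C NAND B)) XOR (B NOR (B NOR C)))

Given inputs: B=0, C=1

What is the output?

Substituting: ((1 XOR (1 NAND 0)) XOR (0 NOR (0 NOR 1)))
= 1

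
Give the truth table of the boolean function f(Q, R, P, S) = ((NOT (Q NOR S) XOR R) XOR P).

Q | R | P | S | Output
----------------------
0 | 0 | 0 | 0 | 0
0 | 0 | 0 | 1 | 1
0 | 0 | 1 | 0 | 1
0 | 0 | 1 | 1 | 0
0 | 1 | 0 | 0 | 1
0 | 1 | 0 | 1 | 0
0 | 1 | 1 | 0 | 0
0 | 1 | 1 | 1 | 1
1 | 0 | 0 | 0 | 1
1 | 0 | 0 | 1 | 1
1 | 0 | 1 | 0 | 0
1 | 0 | 1 | 1 | 0
1 | 1 | 0 | 0 | 0
1 | 1 | 0 | 1 | 0
1 | 1 | 1 | 0 | 1
1 | 1 | 1 | 1 | 1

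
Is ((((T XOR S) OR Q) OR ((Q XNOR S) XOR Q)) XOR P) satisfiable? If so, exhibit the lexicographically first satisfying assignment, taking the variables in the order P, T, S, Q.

P=0, T=0, S=0, Q=0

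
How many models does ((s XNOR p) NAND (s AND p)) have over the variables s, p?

Satisfying assignments: (0,0), (0,1), (1,0)
Count: 3 out of 4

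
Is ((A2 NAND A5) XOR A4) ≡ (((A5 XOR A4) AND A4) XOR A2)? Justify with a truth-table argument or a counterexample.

No. Counterexample: with A5=0, A4=0, A2=0, Expression 1 = 1 but Expression 2 = 0.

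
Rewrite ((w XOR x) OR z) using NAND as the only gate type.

((((w NAND (w NAND x)) NAND (x NAND (w NAND x))) NAND ((w NAND (w NAND x)) NAND (x NAND (w NAND x)))) NAND (z NAND z))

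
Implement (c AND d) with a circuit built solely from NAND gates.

((c NAND d) NAND (c NAND d))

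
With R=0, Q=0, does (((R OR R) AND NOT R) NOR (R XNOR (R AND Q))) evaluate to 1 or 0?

Substituting: (((0 OR 0) AND NOT 0) NOR (0 XNOR (0 AND 0)))
= 0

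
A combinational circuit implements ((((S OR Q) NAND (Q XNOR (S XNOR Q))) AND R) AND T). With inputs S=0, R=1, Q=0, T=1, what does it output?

Substituting: ((((0 OR 0) NAND (0 XNOR (0 XNOR 0))) AND 1) AND 1)
= 1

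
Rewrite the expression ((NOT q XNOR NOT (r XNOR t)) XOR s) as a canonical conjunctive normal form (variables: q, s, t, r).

(q OR s OR t OR r) AND (q OR s OR NOT t OR NOT r) AND (q OR NOT s OR t OR NOT r) AND (q OR NOT s OR NOT t OR r) AND (NOT q OR s OR t OR NOT r) AND (NOT q OR s OR NOT t OR r) AND (NOT q OR NOT s OR t OR r) AND (NOT q OR NOT s OR NOT t OR NOT r)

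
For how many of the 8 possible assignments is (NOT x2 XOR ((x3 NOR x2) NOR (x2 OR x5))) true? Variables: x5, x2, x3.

Satisfying assignments: (0,0,0), (1,0,0), (1,0,1)
Count: 3 out of 8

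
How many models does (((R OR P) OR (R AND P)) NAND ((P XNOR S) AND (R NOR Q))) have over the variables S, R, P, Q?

Satisfying assignments: (0,0,0,0), (0,0,0,1), (0,0,1,0), (0,0,1,1), (0,1,0,0), (0,1,0,1), (0,1,1,0), (0,1,1,1), (1,0,0,0), (1,0,0,1), (1,0,1,1), (1,1,0,0), (1,1,0,1), (1,1,1,0), (1,1,1,1)
Count: 15 out of 16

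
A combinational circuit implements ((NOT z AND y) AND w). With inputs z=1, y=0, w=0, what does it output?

Substituting: ((NOT 1 AND 0) AND 0)
= 0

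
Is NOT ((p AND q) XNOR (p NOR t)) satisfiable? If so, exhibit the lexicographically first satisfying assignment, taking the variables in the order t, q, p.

t=0, q=0, p=0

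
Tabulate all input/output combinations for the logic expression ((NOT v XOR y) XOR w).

y | v | w | Output
------------------
0 | 0 | 0 | 1
0 | 0 | 1 | 0
0 | 1 | 0 | 0
0 | 1 | 1 | 1
1 | 0 | 0 | 0
1 | 0 | 1 | 1
1 | 1 | 0 | 1
1 | 1 | 1 | 0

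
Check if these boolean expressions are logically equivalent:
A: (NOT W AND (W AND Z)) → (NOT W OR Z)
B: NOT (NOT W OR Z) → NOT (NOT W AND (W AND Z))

Yes, Contrapositive is always equivalent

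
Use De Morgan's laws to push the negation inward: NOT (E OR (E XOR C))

NOT E AND NOT (E XOR C)
De Morgan's: NOT(OR of terms) = AND of negations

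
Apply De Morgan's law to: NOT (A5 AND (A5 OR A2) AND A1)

NOT A5 OR NOT (A5 OR A2) OR NOT A1
De Morgan's: NOT(AND of terms) = OR of negations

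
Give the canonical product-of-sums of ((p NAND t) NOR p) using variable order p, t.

ΠM(0, 1, 2, 3) = (p OR t) AND (p OR NOT t) AND (NOT p OR t) AND (NOT p OR NOT t)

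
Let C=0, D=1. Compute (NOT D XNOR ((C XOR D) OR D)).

Substituting: (NOT 1 XNOR ((0 XOR 1) OR 1))
= 0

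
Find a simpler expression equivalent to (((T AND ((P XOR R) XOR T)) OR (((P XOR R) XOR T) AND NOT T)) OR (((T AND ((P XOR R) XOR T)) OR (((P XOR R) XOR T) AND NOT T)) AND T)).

By absorption (E OR (E AND v) = E) then distribution ((E AND v) OR (E AND NOT v) = E):
= ((P XOR R) XOR T)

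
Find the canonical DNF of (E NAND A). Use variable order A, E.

(NOT A AND NOT E) OR (NOT A AND E) OR (A AND NOT E)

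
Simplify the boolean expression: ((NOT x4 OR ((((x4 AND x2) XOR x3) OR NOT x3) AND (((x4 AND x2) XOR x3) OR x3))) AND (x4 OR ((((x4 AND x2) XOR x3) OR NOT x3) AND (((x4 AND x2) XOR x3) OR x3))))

By distribution ((E OR v) AND (E OR NOT v) = E) then distribution ((E OR v) AND (E OR NOT v) = E):
= ((x4 AND x2) XOR x3)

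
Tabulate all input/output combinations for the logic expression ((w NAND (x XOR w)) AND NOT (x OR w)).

x | w | Output
--------------
0 | 0 | 1
0 | 1 | 0
1 | 0 | 0
1 | 1 | 0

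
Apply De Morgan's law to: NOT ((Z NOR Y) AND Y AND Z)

NOT (Z NOR Y) OR NOT Y OR NOT Z
De Morgan's: NOT(AND of terms) = OR of negations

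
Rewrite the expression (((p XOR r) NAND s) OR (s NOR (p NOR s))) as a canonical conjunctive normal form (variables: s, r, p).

(NOT s OR r OR NOT p) AND (NOT s OR NOT r OR p)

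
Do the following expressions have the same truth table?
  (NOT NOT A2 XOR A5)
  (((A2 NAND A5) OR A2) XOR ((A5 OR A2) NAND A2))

No. Counterexample: with A2=0, A5=1, Expression 1 = 1 but Expression 2 = 0.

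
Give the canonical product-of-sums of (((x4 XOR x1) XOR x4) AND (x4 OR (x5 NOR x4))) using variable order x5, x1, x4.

ΠM(0, 1, 4, 5, 6) = (x5 OR x1 OR x4) AND (x5 OR x1 OR NOT x4) AND (NOT x5 OR x1 OR x4) AND (NOT x5 OR x1 OR NOT x4) AND (NOT x5 OR NOT x1 OR x4)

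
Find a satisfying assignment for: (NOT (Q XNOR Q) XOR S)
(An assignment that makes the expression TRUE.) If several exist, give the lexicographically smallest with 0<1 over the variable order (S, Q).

S=1, Q=0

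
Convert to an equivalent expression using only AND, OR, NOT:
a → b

NOT a OR b
(Implication elimination: A → B = NOT A OR B)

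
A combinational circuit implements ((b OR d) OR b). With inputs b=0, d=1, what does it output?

Substituting: ((0 OR 1) OR 0)
= 1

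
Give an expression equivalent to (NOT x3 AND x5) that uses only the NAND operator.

(((x3 NAND x3) NAND x5) NAND ((x3 NAND x3) NAND x5))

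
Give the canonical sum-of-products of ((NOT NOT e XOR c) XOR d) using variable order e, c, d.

Σm(1, 2, 4, 7) = (NOT e AND NOT c AND d) OR (NOT e AND c AND NOT d) OR (e AND NOT c AND NOT d) OR (e AND c AND d)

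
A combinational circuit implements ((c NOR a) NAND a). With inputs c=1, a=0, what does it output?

Substituting: ((1 NOR 0) NAND 0)
= 1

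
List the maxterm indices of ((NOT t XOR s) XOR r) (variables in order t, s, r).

ΠM(1, 2, 4, 7) = (t OR s OR NOT r) AND (t OR NOT s OR r) AND (NOT t OR s OR r) AND (NOT t OR NOT s OR NOT r)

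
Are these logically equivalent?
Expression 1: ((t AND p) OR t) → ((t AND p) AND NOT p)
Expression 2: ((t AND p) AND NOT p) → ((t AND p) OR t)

No, Converse is not equivalent to original (counterexample: p=0, r=0, t=1)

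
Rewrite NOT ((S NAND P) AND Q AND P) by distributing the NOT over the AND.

NOT (S NAND P) OR NOT Q OR NOT P
De Morgan's: NOT(AND of terms) = OR of negations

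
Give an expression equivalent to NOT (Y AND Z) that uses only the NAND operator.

(((Y NAND Z) NAND (Y NAND Z)) NAND ((Y NAND Z) NAND (Y NAND Z)))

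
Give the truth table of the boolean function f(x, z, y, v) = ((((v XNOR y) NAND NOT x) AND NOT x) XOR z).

x | z | y | v | Output
----------------------
0 | 0 | 0 | 0 | 0
0 | 0 | 0 | 1 | 1
0 | 0 | 1 | 0 | 1
0 | 0 | 1 | 1 | 0
0 | 1 | 0 | 0 | 1
0 | 1 | 0 | 1 | 0
0 | 1 | 1 | 0 | 0
0 | 1 | 1 | 1 | 1
1 | 0 | 0 | 0 | 0
1 | 0 | 0 | 1 | 0
1 | 0 | 1 | 0 | 0
1 | 0 | 1 | 1 | 0
1 | 1 | 0 | 0 | 1
1 | 1 | 0 | 1 | 1
1 | 1 | 1 | 0 | 1
1 | 1 | 1 | 1 | 1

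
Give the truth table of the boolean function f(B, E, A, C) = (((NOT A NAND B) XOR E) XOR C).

B | E | A | C | Output
----------------------
0 | 0 | 0 | 0 | 1
0 | 0 | 0 | 1 | 0
0 | 0 | 1 | 0 | 1
0 | 0 | 1 | 1 | 0
0 | 1 | 0 | 0 | 0
0 | 1 | 0 | 1 | 1
0 | 1 | 1 | 0 | 0
0 | 1 | 1 | 1 | 1
1 | 0 | 0 | 0 | 0
1 | 0 | 0 | 1 | 1
1 | 0 | 1 | 0 | 1
1 | 0 | 1 | 1 | 0
1 | 1 | 0 | 0 | 1
1 | 1 | 0 | 1 | 0
1 | 1 | 1 | 0 | 0
1 | 1 | 1 | 1 | 1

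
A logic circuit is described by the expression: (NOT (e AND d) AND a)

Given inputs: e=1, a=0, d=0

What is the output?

Substituting: (NOT (1 AND 0) AND 0)
= 0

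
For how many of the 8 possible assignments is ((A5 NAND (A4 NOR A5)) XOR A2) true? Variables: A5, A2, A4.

Satisfying assignments: (0,0,0), (0,0,1), (1,0,0), (1,0,1)
Count: 4 out of 8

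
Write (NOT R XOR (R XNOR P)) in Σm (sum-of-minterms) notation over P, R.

Σm(2, 3) = (P AND NOT R) OR (P AND R)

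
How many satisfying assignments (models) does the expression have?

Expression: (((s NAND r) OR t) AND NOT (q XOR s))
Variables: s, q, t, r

Satisfying assignments: (0,0,0,0), (0,0,0,1), (0,0,1,0), (0,0,1,1), (1,1,0,0), (1,1,1,0), (1,1,1,1)
Count: 7 out of 16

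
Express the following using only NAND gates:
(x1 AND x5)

((x1 NAND x5) NAND (x1 NAND x5))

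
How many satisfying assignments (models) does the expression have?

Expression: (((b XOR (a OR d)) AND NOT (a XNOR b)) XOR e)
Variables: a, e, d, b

Satisfying assignments: (0,0,0,1), (0,1,0,0), (0,1,1,0), (0,1,1,1), (1,0,0,0), (1,0,1,0), (1,1,0,1), (1,1,1,1)
Count: 8 out of 16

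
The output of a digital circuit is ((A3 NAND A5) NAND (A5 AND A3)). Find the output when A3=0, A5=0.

Substituting: ((0 NAND 0) NAND (0 AND 0))
= 1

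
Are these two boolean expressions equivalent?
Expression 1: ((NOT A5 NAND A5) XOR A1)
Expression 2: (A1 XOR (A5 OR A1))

No. Counterexample: with A1=0, A5=0, Expression 1 = 1 but Expression 2 = 0.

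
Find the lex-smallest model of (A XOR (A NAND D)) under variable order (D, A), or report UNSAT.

D=0, A=0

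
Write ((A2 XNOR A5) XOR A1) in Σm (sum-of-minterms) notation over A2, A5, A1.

Σm(0, 3, 5, 6) = (NOT A2 AND NOT A5 AND NOT A1) OR (NOT A2 AND A5 AND A1) OR (A2 AND NOT A5 AND A1) OR (A2 AND A5 AND NOT A1)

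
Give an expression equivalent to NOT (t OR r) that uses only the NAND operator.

(((t NAND t) NAND (r NAND r)) NAND ((t NAND t) NAND (r NAND r)))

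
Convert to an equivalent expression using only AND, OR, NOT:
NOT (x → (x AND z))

x AND NOT (x AND z)
(Negated implication: NOT(A → B) = A AND NOT B)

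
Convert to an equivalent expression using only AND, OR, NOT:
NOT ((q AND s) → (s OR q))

(q AND s) AND NOT (s OR q)
(Negated implication: NOT(A → B) = A AND NOT B)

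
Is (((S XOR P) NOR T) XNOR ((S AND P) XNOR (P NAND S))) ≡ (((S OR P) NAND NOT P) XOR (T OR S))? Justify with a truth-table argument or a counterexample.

No. Counterexample: with T=0, P=0, S=0, Expression 1 = 0 but Expression 2 = 1.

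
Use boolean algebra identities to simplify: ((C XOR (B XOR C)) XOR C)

By XOR self-cancellation ((E XOR v) XOR v = E):
= (B XOR C)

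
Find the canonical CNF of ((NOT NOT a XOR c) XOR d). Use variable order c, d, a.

(c OR d OR a) AND (c OR NOT d OR NOT a) AND (NOT c OR d OR NOT a) AND (NOT c OR NOT d OR a)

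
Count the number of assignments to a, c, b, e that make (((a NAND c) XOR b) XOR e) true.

Satisfying assignments: (0,0,0,0), (0,0,1,1), (0,1,0,0), (0,1,1,1), (1,0,0,0), (1,0,1,1), (1,1,0,1), (1,1,1,0)
Count: 8 out of 16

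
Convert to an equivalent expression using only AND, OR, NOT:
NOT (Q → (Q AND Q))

Q AND NOT (Q AND Q)
(Negated implication: NOT(A → B) = A AND NOT B)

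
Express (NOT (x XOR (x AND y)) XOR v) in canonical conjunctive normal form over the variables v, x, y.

(v OR NOT x OR y) AND (NOT v OR x OR y) AND (NOT v OR x OR NOT y) AND (NOT v OR NOT x OR NOT y)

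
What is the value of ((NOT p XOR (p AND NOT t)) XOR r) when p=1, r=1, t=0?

Substituting: ((NOT 1 XOR (1 AND NOT 0)) XOR 1)
= 0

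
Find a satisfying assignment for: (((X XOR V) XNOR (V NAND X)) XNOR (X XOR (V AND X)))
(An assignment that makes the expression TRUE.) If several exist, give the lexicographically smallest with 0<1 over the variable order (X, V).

X=0, V=0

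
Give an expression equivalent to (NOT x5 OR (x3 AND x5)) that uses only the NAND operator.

(((x5 NAND x5) NAND (x5 NAND x5)) NAND (((x3 NAND x5) NAND (x3 NAND x5)) NAND ((x3 NAND x5) NAND (x3 NAND x5))))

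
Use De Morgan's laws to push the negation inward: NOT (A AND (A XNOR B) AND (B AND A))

NOT A OR NOT (A XNOR B) OR NOT (B AND A)
De Morgan's: NOT(AND of terms) = OR of negations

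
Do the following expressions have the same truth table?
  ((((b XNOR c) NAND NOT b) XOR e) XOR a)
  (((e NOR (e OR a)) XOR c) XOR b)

No. Counterexample: with e=0, c=0, b=0, a=0, Expression 1 = 0 but Expression 2 = 1.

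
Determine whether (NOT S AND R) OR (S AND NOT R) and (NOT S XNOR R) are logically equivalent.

Yes, they are equivalent — the two output columns agree on all 4 assignments:
S | R | Expression 1 | Expression 2
-----------------------------------
0 | 0 | 0 | 0
0 | 1 | 1 | 1
1 | 0 | 1 | 1
1 | 1 | 0 | 0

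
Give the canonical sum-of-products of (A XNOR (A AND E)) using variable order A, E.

Σm(0, 1, 3) = (NOT A AND NOT E) OR (NOT A AND E) OR (A AND E)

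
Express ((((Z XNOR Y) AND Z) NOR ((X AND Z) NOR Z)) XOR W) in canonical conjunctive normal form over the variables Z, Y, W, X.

(Z OR Y OR W OR X) AND (Z OR Y OR W OR NOT X) AND (Z OR NOT Y OR W OR X) AND (Z OR NOT Y OR W OR NOT X) AND (NOT Z OR Y OR NOT W OR X) AND (NOT Z OR Y OR NOT W OR NOT X) AND (NOT Z OR NOT Y OR W OR X) AND (NOT Z OR NOT Y OR W OR NOT X)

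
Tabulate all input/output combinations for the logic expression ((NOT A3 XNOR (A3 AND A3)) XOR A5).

A3 | A5 | Output
----------------
0 | 0 | 0
0 | 1 | 1
1 | 0 | 0
1 | 1 | 1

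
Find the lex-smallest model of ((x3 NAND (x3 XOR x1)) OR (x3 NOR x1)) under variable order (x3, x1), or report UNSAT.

x3=0, x1=0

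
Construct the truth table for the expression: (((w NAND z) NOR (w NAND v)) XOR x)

v | z | w | x | Output
----------------------
0 | 0 | 0 | 0 | 0
0 | 0 | 0 | 1 | 1
0 | 0 | 1 | 0 | 0
0 | 0 | 1 | 1 | 1
0 | 1 | 0 | 0 | 0
0 | 1 | 0 | 1 | 1
0 | 1 | 1 | 0 | 0
0 | 1 | 1 | 1 | 1
1 | 0 | 0 | 0 | 0
1 | 0 | 0 | 1 | 1
1 | 0 | 1 | 0 | 0
1 | 0 | 1 | 1 | 1
1 | 1 | 0 | 0 | 0
1 | 1 | 0 | 1 | 1
1 | 1 | 1 | 0 | 1
1 | 1 | 1 | 1 | 0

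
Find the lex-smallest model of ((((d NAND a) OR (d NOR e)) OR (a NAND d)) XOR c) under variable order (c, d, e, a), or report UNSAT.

c=0, d=0, e=0, a=0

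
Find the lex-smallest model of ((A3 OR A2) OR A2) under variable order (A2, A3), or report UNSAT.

A2=0, A3=1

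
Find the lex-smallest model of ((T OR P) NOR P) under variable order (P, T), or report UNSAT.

P=0, T=0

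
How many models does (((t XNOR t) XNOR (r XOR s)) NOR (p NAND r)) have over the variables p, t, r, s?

Satisfying assignments: (1,0,1,1), (1,1,1,1)
Count: 2 out of 16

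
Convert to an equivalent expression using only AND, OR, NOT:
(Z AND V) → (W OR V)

NOT (Z AND V) OR (W OR V)
(Implication elimination: A → B = NOT A OR B)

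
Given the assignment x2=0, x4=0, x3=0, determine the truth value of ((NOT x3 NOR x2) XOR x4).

Substituting: ((NOT 0 NOR 0) XOR 0)
= 0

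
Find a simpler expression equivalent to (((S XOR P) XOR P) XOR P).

By XOR self-cancellation ((E XOR v) XOR v = E):
= (S XOR P)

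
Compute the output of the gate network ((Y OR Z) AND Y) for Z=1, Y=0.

Substituting: ((0 OR 1) AND 0)
= 0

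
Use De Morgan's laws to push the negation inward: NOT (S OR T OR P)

NOT S AND NOT T AND NOT P
De Morgan's: NOT(OR of terms) = AND of negations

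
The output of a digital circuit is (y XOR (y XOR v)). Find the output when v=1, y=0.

Substituting: (0 XOR (0 XOR 1))
= 1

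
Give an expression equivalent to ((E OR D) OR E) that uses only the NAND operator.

((((E NAND E) NAND (D NAND D)) NAND ((E NAND E) NAND (D NAND D))) NAND (E NAND E))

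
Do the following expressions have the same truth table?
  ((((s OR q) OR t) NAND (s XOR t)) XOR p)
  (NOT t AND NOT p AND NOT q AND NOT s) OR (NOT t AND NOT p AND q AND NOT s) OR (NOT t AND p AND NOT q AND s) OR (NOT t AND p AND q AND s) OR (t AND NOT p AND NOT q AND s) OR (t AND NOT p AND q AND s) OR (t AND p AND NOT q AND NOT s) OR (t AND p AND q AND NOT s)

Yes, they are equivalent — the two output columns agree on all 16 assignments:
t | p | q | s | Expression 1 | Expression 2
-------------------------------------------
0 | 0 | 0 | 0 | 1 | 1
0 | 0 | 0 | 1 | 0 | 0
0 | 0 | 1 | 0 | 1 | 1
0 | 0 | 1 | 1 | 0 | 0
0 | 1 | 0 | 0 | 0 | 0
0 | 1 | 0 | 1 | 1 | 1
0 | 1 | 1 | 0 | 0 | 0
0 | 1 | 1 | 1 | 1 | 1
1 | 0 | 0 | 0 | 0 | 0
1 | 0 | 0 | 1 | 1 | 1
1 | 0 | 1 | 0 | 0 | 0
1 | 0 | 1 | 1 | 1 | 1
1 | 1 | 0 | 0 | 1 | 1
1 | 1 | 0 | 1 | 0 | 0
1 | 1 | 1 | 0 | 1 | 1
1 | 1 | 1 | 1 | 0 | 0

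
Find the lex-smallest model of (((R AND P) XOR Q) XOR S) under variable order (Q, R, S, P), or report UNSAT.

Q=0, R=0, S=1, P=0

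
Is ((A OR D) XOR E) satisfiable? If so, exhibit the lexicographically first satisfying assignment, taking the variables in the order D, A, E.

D=0, A=0, E=1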